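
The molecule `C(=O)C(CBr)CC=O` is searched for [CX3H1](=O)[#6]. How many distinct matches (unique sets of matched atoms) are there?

[CX3H1](=O)[#6] is the SMARTS for an aldehyde: an sp2 carbon with one H, double-bonded to O and single-bonded to carbon.
The molecule carries 2 separate instances of an aldehyde (-CHO) meeting every constraint; each maps to a distinct set of atoms, giving 2 matches.

2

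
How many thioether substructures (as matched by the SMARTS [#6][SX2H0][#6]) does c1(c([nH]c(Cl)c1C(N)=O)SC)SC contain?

2

[#6][SX2H0][#6] is the SMARTS for a thioether: an aliphatic sulfur bridging two carbons with no H on the sulfur.
The molecule carries 2 separate instances of a methylthio ether (-SCH3) meeting every constraint; each maps to a distinct set of atoms, giving 2 matches.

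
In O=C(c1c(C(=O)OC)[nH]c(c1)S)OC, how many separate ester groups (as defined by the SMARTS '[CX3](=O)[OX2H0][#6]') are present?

2

[CX3](=O)[OX2H0][#6] is the SMARTS for an ester: a carbonyl carbon bonded to an oxygen that is itself bonded to carbon (no H on that O).
The molecule carries 2 separate instances of a methyl-ester group (-C(=O)OCH3) meeting every constraint; each maps to a distinct set of atoms, giving 2 matches.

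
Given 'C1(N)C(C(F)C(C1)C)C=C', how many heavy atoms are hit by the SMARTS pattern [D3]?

4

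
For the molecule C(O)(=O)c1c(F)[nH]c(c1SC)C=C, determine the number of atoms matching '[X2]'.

2

The query [X2] means: any atom with exactly two total connections (bonds + H).
Check the 13 heavy atoms by environment: 1× n (aromatic, X3) → no; 4× c (aromatic, X3) → no; 3× C (X3) → no; 1× S (X2) → match; 1× C (X4) → no; 1× F (X1) → no; 1× O (X1) → no; 1× O (X2) → match.
Summing the matching environments: 1 + 1 = 2 matching atoms.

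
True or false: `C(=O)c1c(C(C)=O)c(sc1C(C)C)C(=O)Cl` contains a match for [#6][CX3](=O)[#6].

The pattern [#6][CX3](=O)[#6] describes a carbonyl carbon (no H) flanked by two carbons — a ketone.
The molecule carries an acetyl/ketone group (-C(=O)CH3), whose atoms satisfy every constraint of the query, so the pattern matches.

True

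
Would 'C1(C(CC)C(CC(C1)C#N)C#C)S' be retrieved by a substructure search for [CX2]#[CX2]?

The pattern [CX2]#[CX2] describes a carbon-carbon triple bond — an alkyne.
The molecule carries an ethynyl group (-C#CH), whose atoms satisfy every constraint of the query, so the pattern matches.

Yes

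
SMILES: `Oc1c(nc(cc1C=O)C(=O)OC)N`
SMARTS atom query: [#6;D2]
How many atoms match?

2

The query [#6;D2] means: any carbon bonded to exactly two heavy atoms.
Check the 14 heavy atoms by environment: 1× n (aromatic, D2) → no; 4× c (aromatic, D3) → no; 1× c (aromatic, D2) → match; 1× N (D1) → no; 1× C (D2) → match; 3× O (D1) → no; 1× C (D3) → no; 1× O (D2) → no; 1× C (D1) → no.
Summing the matching environments: 1 + 1 = 2 matching atoms.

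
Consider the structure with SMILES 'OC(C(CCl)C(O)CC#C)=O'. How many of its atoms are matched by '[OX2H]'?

The query [OX2H] means: aliphatic oxygen with two connections, one of which is H — an -OH oxygen.
Check the 11 heavy atoms by environment: 2× C (H2, X4) → no; 2× C (H1, X4) → no; 1× C (H0, X2) → no; 1× C (H1, X2) → no; 2× O (H1, X2) → match; 1× Cl (H0, X1) → no; 1× C (H0, X3) → no; 1× O (H0, X1) → no.
That gives 2 matching atoms.

2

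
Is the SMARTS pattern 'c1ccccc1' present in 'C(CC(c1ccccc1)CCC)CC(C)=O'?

Yes

The pattern c1ccccc1 describes six aromatic carbons in a ring — a benzene ring.
The molecule carries a phenyl ring, whose atoms satisfy every constraint of the query, so the pattern matches.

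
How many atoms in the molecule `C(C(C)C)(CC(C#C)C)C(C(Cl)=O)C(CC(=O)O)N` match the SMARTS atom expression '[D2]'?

3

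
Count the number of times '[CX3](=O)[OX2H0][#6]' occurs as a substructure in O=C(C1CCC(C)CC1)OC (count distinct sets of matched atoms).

1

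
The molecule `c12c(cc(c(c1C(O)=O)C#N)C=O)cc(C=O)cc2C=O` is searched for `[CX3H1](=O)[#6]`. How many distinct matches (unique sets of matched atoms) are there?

[CX3H1](=O)[#6] is the SMARTS for an aldehyde: an sp2 carbon with one H, double-bonded to O and single-bonded to carbon.
The molecule carries 3 separate instances of an aldehyde (-CHO) meeting every constraint; each maps to a distinct set of atoms, giving 3 matches.

3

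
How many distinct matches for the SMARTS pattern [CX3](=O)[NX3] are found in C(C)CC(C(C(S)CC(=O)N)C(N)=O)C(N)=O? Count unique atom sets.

3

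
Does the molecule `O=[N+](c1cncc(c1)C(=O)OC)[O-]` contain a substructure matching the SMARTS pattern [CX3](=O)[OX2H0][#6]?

Yes

The pattern [CX3](=O)[OX2H0][#6] describes a carbonyl carbon bonded to an oxygen that is itself bonded to carbon (no H on that O) — an ester.
The molecule carries a methyl-ester group (-C(=O)OCH3), whose atoms satisfy every constraint of the query, so the pattern matches.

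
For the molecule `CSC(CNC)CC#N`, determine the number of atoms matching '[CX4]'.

5

Check the 9 heavy atoms by environment: 5× C (X4) → match; 1× N (X3) → no; 1× S (X2) → no; 1× C (X2) → no; 1× N (X1) → no.
That gives 5 matching atoms.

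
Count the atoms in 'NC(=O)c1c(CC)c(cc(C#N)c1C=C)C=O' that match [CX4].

2

Check the 17 heavy atoms by environment: 6× c (aromatic, X3) → no; 2× C (X4) → match; 4× C (X3) → no; 1× C (X2) → no; 1× N (X1) → no; 2× O (X1) → no; 1× N (X3) → no.
That gives 2 matching atoms.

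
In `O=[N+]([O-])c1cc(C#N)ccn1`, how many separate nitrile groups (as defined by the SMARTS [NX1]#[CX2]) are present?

1

[NX1]#[CX2] is the SMARTS for a nitrile: a nitrogen triple-bonded to a two-connected carbon.
Exactly one fragment in the molecule meets all constraints, giving 1 match.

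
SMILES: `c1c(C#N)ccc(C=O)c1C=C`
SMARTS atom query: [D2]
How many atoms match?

The query [D2] means: atom with exactly two heavy-atom neighbours.
Check the 12 heavy atoms by environment: 3× c (aromatic, D3) → no; 3× c (aromatic, D2) → match; 3× C (D2) → match; 1× O (D1) → no; 1× C (D1) → no; 1× N (D1) → no.
Summing the matching environments: 3 + 3 = 6 matching atoms.

6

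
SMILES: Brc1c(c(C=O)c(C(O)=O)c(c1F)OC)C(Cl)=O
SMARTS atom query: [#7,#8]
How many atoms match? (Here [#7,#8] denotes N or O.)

5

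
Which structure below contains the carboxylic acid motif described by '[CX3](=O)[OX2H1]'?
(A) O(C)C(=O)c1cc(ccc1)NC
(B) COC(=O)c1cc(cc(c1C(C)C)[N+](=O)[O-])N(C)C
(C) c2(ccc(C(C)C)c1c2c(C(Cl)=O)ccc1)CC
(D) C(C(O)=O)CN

[CX3](=O)[OX2H1] describes an sp2 carbon double-bonded to O and single-bonded to an -OH oxygen (a carboxylic acid).
(A) has a methyl-ester group (-C(=O)OCH3) but the singly-bonded O has no H (OX2H0, not OX2H1).
(B) has a methyl-ester group (-C(=O)OCH3) but the singly-bonded O has no H (OX2H0, not OX2H1).
(C) has an acyl chloride (-C(=O)Cl) but the carbonyl is bonded to Cl, not to an -OH oxygen.
(D) contains a carboxylic acid group (-C(=O)OH), which satisfies every atom and bond constraint.
So the answer is (D).

D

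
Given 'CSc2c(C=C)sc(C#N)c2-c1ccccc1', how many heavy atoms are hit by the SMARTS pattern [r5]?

5

The query [r5] means: r5 matches atoms in a five-membered ring.
Check the 17 heavy atoms by environment: 1× s (aromatic, in 5-ring) → match; 4× c (aromatic, in 5-ring) → match; 6× c (aromatic, in 6-ring) → no; 4× C (acyclic) → no; 1× N (acyclic) → no; 1× S (acyclic) → no.
Summing the matching environments: 1 + 4 = 5 matching atoms.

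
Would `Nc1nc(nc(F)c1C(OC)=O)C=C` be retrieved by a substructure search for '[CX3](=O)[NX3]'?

No

The pattern [CX3](=O)[NX3] describes a carbonyl carbon bonded to a trivalent nitrogen — an amide.
The closest candidate here is a methyl-ester group (-C(=O)OCH3), but the carbonyl is bonded to O, not to an NX3 nitrogen. No other fragment satisfies the full query, so there is no match.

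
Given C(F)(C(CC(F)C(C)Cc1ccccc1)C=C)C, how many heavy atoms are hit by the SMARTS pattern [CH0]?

0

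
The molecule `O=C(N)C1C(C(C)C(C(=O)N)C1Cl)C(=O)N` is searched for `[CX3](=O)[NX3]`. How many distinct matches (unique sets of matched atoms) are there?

3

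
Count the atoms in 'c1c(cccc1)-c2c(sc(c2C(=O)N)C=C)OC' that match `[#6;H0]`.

6

The query [#6;H0] means: any carbon with no attached hydrogen.
Check the 18 heavy atoms by environment: 1× s (aromatic, H0) → no; 5× c (aromatic, H0) → match; 1× C (H0) → match; 2× O (H0) → no; 1× N (H2) → no; 1× C (H3) → no; 1× C (H1) → no; 1× C (H2) → no; 5× c (aromatic, H1) → no.
Summing the matching environments: 5 + 1 = 6 matching atoms.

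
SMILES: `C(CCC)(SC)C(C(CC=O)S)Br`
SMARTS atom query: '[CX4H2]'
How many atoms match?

3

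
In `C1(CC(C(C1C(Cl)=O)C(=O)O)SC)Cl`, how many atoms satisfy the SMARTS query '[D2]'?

The query [D2] means: atom with exactly two heavy-atom neighbours.
Check the 14 heavy atoms by environment: 6× C (D3) → no; 1× C (D2) → match; 1× S (D2) → match; 1× C (D1) → no; 3× O (D1) → no; 2× Cl (D1) → no.
Summing the matching environments: 1 + 1 = 2 matching atoms.

2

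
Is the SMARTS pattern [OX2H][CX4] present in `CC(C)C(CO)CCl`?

The pattern [OX2H][CX4] describes a hydroxyl oxygen bound to an sp3 (X4) carbon — an aliphatic alcohol.
The molecule carries a hydroxyl group (-OH), whose atoms satisfy every constraint of the query, so the pattern matches.

Yes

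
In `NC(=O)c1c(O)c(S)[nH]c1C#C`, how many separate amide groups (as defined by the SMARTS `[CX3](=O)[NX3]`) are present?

[CX3](=O)[NX3] is the SMARTS for an amide: a carbonyl carbon bonded to a trivalent nitrogen.
Exactly one fragment in the molecule meets all constraints, giving 1 match.

1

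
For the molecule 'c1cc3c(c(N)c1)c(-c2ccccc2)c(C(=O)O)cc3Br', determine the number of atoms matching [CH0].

1

The query [CH0] means: aliphatic carbon with no attached hydrogen.
Check the 21 heavy atoms by environment: 7× c (aromatic, H0) → no; 9× c (aromatic, H1) → no; 1× N (H2) → no; 1× C (H0) → match; 1× O (H0) → no; 1× O (H1) → no; 1× Br (H0) → no.
That gives 1 matching atom.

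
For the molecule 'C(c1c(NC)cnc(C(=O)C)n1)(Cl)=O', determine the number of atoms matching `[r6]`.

6

Check the 14 heavy atoms by environment: 2× n (aromatic, in 6-ring) → match; 4× c (aromatic, in 6-ring) → match; 4× C (acyclic) → no; 2× O (acyclic) → no; 1× Cl (acyclic) → no; 1× N (acyclic) → no.
Summing the matching environments: 2 + 4 = 6 matching atoms.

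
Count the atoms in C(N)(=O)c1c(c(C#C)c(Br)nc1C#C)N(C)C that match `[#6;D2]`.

The query [#6;D2] means: any carbon bonded to exactly two heavy atoms.
Check the 17 heavy atoms by environment: 1× n (aromatic, D2) → no; 5× c (aromatic, D3) → no; 2× C (D2) → match; 4× C (D1) → no; 1× N (D3) → no; 1× Br (D1) → no; 1× C (D3) → no; 1× O (D1) → no; 1× N (D1) → no.
That gives 2 matching atoms.

2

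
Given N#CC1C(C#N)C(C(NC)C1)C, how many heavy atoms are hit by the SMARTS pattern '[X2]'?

2

Check the 12 heavy atoms by environment: 7× C (X4) → no; 2× C (X2) → match; 2× N (X1) → no; 1× N (X3) → no.
That gives 2 matching atoms.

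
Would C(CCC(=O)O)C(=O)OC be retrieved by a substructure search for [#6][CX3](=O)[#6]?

No

The pattern [#6][CX3](=O)[#6] describes a carbonyl carbon (no H) flanked by two carbons — a ketone.
The closest candidate here is a carboxylic acid group (-C(=O)OH), but one neighbour of the carbonyl carbon is O, not C. No other fragment satisfies the full query, so there is no match.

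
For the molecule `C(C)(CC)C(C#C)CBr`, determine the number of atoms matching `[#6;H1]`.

The query [#6;H1] means: any carbon bearing exactly one hydrogen.
Check the 9 heavy atoms by environment: 2× C (H3) → no; 3× C (H1) → match; 2× C (H2) → no; 1× C (H0) → no; 1× Br (H0) → no.
That gives 3 matching atoms.

3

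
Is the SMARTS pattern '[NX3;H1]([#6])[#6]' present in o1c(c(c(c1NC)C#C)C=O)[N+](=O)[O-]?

The pattern [NX3;H1]([#6])[#6] describes a trivalent nitrogen with one H, bonded to two carbons — a secondary amine.
The molecule carries an N-methylamino group (-NHCH3), whose atoms satisfy every constraint of the query, so the pattern matches.

Yes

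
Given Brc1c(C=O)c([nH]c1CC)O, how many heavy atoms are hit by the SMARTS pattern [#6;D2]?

2

The query [#6;D2] means: any carbon bonded to exactly two heavy atoms.
Check the 11 heavy atoms by environment: 1× n (aromatic, D2) → no; 4× c (aromatic, D3) → no; 2× C (D2) → match; 1× C (D1) → no; 1× Br (D1) → no; 2× O (D1) → no.
That gives 2 matching atoms.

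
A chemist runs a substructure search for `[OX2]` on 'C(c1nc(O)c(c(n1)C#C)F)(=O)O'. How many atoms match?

2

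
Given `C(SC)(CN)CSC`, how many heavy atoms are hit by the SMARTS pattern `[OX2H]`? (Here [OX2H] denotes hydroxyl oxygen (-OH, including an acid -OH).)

Check the 8 heavy atoms by environment: 2× C (H2, X4) → no; 1× C (H1, X4) → no; 2× S (H0, X2) → no; 2× C (H3, X4) → no; 1× N (H2, X3) → no.
No environment satisfies the query, so 0 matching atoms.

0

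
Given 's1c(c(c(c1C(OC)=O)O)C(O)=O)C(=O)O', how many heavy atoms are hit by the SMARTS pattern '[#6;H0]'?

7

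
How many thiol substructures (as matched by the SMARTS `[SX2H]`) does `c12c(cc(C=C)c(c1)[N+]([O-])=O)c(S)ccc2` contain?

1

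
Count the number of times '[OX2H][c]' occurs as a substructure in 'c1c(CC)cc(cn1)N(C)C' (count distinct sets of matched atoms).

0

[OX2H][c] is the SMARTS for a phenol: a hydroxyl oxygen attached to an aromatic carbon.
No fragment in the molecule satisfies every constraint, giving 0 matches.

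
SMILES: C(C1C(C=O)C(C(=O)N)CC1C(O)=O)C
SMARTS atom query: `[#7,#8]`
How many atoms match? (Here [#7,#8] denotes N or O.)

Check the 15 heavy atoms by environment: 10× C → no; 4× O → match; 1× N → match.
Summing the matching environments: 4 + 1 = 5 matching atoms.

5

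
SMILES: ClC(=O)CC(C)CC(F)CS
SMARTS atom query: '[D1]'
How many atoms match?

The query [D1] means: atom with exactly one heavy-atom neighbour (degree 1).
Check the 11 heavy atoms by environment: 3× C (D2) → no; 3× C (D3) → no; 1× S (D1) → match; 1× C (D1) → match; 1× F (D1) → match; 1× O (D1) → match; 1× Cl (D1) → match.
Summing the matching environments: 1 + 1 + 1 + 1 + 1 = 5 matching atoms.

5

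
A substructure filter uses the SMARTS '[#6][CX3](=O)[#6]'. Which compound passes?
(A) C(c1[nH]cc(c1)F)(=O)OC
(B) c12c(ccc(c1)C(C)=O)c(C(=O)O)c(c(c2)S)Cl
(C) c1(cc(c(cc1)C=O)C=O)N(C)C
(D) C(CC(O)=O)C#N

B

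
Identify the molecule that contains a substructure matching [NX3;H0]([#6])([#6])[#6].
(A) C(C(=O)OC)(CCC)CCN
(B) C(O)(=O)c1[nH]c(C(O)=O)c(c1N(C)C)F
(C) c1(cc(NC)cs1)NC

[NX3;H0]([#6])([#6])[#6] describes a trivalent nitrogen with no H, bonded to three carbons (a tertiary amine).
(A) has a primary amino group (-NH2) but the nitrogen has H2, not H0 with three carbons.
(B) contains a dimethylamino group (-N(CH3)2), which satisfies every atom and bond constraint.
(C) has an N-methylamino group (-NHCH3) but the nitrogen still has one H (H1), not H0.
So the answer is (B).

B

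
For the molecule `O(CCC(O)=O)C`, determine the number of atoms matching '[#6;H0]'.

1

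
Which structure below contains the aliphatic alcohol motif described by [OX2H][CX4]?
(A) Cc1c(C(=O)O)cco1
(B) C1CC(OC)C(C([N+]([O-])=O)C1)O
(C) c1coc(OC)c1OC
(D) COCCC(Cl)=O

B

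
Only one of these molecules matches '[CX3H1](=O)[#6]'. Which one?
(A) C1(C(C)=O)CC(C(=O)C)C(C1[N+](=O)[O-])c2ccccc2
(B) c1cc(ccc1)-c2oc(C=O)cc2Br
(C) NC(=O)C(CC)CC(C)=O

B

[CX3H1](=O)[#6] describes an sp2 carbon with one H, double-bonded to O and single-bonded to carbon (an aldehyde).
(A) has an acetyl/ketone group (-C(=O)CH3) but the carbonyl carbon has H0 (two carbon neighbours), not H1.
(B) contains an aldehyde (-CHO), which satisfies every atom and bond constraint.
(C) has an acetyl/ketone group (-C(=O)CH3) but the carbonyl carbon has H0 (two carbon neighbours), not H1.
So the answer is (B).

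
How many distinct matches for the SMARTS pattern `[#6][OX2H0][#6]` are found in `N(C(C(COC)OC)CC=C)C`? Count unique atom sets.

2

[#6][OX2H0][#6] is the SMARTS for an ether: an aliphatic oxygen bridging two carbons with no H on the oxygen.
The molecule carries 2 separate instances of a methoxy ether (-OCH3) meeting every constraint; each maps to a distinct set of atoms, giving 2 matches.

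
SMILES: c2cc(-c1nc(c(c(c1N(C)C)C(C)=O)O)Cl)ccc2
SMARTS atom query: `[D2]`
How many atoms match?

6

The query [D2] means: atom with exactly two heavy-atom neighbours.
Check the 20 heavy atoms by environment: 1× n (aromatic, D2) → match; 6× c (aromatic, D3) → no; 1× C (D3) → no; 2× O (D1) → no; 3× C (D1) → no; 1× N (D3) → no; 1× Cl (D1) → no; 5× c (aromatic, D2) → match.
Summing the matching environments: 1 + 5 = 6 matching atoms.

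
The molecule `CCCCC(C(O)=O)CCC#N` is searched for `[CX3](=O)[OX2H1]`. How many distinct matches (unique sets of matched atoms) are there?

1

[CX3](=O)[OX2H1] is the SMARTS for a carboxylic acid: an sp2 carbon double-bonded to O and single-bonded to an -OH oxygen.
Exactly one fragment in the molecule meets all constraints, giving 1 match.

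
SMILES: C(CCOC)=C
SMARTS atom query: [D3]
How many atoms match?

0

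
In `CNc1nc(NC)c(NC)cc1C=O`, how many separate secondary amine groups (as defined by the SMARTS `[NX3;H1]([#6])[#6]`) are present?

[NX3;H1]([#6])[#6] is the SMARTS for a secondary amine: a trivalent nitrogen with one H, bonded to two carbons.
The molecule carries 3 separate instances of an N-methylamino group (-NHCH3) meeting every constraint; each maps to a distinct set of atoms, giving 3 matches.

3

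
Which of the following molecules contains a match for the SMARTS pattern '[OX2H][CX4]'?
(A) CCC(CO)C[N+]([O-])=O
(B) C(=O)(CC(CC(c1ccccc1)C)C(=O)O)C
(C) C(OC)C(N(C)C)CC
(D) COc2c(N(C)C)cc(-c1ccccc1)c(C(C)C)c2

[OX2H][CX4] describes a hydroxyl oxygen bound to an sp3 (X4) carbon (an aliphatic alcohol).
(A) contains a hydroxyl group (-OH), which satisfies every atom and bond constraint.
(B) has a carboxylic acid group (-C(=O)OH) but the -OH is on a CX3 carbonyl carbon, not a CX4 carbon.
(C) has a methoxy ether (-OCH3) but the oxygen has H0 (ether), not H1.
(D) has a methoxy ether (-OCH3) but the oxygen has H0 (ether), not H1.
So the answer is (A).

A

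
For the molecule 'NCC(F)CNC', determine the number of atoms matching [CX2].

0

Check the 7 heavy atoms by environment: 4× C (X4) → no; 2× N (X3) → no; 1× F (X1) → no.
No environment satisfies the query, so 0 matching atoms.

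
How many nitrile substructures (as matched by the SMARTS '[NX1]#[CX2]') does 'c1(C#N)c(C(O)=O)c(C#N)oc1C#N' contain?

3

[NX1]#[CX2] is the SMARTS for a nitrile: a nitrogen triple-bonded to a two-connected carbon.
The molecule carries 3 separate instances of a nitrile (-C#N) meeting every constraint; each maps to a distinct set of atoms, giving 3 matches.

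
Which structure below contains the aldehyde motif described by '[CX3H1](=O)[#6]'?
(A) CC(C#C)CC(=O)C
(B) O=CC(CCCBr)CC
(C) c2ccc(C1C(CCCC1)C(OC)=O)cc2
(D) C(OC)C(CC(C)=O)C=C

B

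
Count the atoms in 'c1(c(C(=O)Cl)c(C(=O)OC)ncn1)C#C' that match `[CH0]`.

The query [CH0] means: aliphatic carbon with no attached hydrogen.
Check the 15 heavy atoms by environment: 2× n (aromatic, H0) → no; 1× c (aromatic, H1) → no; 3× c (aromatic, H0) → no; 3× C (H0) → match; 1× C (H1) → no; 3× O (H0) → no; 1× C (H3) → no; 1× Cl (H0) → no.
That gives 3 matching atoms.

3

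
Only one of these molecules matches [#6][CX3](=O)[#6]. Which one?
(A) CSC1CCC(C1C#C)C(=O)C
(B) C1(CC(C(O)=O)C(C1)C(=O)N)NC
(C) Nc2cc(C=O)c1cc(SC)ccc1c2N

A

[#6][CX3](=O)[#6] describes a carbonyl carbon (no H) flanked by two carbons (a ketone).
(A) contains an acetyl/ketone group (-C(=O)CH3), which satisfies every atom and bond constraint.
(B) has a carboxylic acid group (-C(=O)OH) but one neighbour of the carbonyl carbon is O, not C.
(C) has an aldehyde (-CHO) but the carbonyl carbon has H1, so it is not flanked by two carbons.
So the answer is (A).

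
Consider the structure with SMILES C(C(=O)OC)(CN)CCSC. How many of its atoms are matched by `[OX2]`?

Check the 11 heavy atoms by environment: 6× C (X4) → no; 1× N (X3) → no; 1× S (X2) → no; 1× C (X3) → no; 1× O (X1) → no; 1× O (X2) → match.
That gives 1 matching atom.

1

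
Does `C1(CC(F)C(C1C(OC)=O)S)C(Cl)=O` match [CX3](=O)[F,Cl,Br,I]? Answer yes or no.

Yes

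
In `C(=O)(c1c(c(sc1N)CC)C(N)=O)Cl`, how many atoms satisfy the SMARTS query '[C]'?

The query [C] means: uppercase C matches aliphatic (non-aromatic) carbon only.
Check the 14 heavy atoms by environment: 1× s (aromatic) → no; 4× c (aromatic) → no; 2× N → no; 4× C → match; 2× O → no; 1× Cl → no.
That gives 4 matching atoms.

4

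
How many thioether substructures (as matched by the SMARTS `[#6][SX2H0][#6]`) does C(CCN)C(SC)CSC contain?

[#6][SX2H0][#6] is the SMARTS for a thioether: an aliphatic sulfur bridging two carbons with no H on the sulfur.
The molecule carries 2 separate instances of a methylthio ether (-SCH3) meeting every constraint; each maps to a distinct set of atoms, giving 2 matches.

2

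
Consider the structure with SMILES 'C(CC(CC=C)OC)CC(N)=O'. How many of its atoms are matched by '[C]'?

9

Check the 12 heavy atoms by environment: 9× C → match; 2× O → no; 1× N → no.
That gives 9 matching atoms.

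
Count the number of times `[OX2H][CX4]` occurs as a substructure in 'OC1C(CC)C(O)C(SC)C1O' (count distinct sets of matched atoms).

[OX2H][CX4] is the SMARTS for an aliphatic alcohol: a hydroxyl oxygen bound to an sp3 (X4) carbon.
The molecule carries 3 separate instances of a hydroxyl group (-OH) meeting every constraint; each maps to a distinct set of atoms, giving 3 matches.

3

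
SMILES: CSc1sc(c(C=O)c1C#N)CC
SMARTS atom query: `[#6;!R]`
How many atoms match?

5

Check the 13 heavy atoms by environment: 1× s (aromatic, in 5-ring) → no; 4× c (aromatic, in 5-ring) → no; 1× S (acyclic) → no; 5× C (acyclic) → match; 1× N (acyclic) → no; 1× O (acyclic) → no.
That gives 5 matching atoms.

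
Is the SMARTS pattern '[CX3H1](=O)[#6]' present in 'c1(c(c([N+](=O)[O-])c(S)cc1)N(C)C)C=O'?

Yes

The pattern [CX3H1](=O)[#6] describes an sp2 carbon with one H, double-bonded to O and single-bonded to carbon — an aldehyde.
The molecule carries an aldehyde (-CHO), whose atoms satisfy every constraint of the query, so the pattern matches.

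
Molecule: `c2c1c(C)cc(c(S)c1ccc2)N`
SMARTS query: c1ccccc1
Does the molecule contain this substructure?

Yes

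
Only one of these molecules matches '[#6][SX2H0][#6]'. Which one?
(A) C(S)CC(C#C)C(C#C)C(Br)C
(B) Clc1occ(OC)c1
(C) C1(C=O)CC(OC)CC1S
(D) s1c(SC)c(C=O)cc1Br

D

[#6][SX2H0][#6] describes an aliphatic sulfur bridging two carbons with no H on the sulfur (a thioether).
(A) has a thiol (-SH) but the sulfur has H1, not H0 bridging two carbons.
(B) has a methoxy ether (-OCH3) but the bridging atom is O, not S.
(C) has a methoxy ether (-OCH3) but the bridging atom is O, not S.
(D) contains a methylthio ether (-SCH3), which satisfies every atom and bond constraint.
So the answer is (D).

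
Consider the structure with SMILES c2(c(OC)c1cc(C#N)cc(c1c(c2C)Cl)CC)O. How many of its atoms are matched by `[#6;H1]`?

2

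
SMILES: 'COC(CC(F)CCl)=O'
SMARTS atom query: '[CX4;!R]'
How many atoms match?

4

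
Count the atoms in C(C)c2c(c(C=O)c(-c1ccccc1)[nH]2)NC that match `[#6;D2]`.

7

The query [#6;D2] means: any carbon bonded to exactly two heavy atoms.
Check the 17 heavy atoms by environment: 1× n (aromatic, D2) → no; 5× c (aromatic, D3) → no; 2× C (D2) → match; 2× C (D1) → no; 1× N (D2) → no; 5× c (aromatic, D2) → match; 1× O (D1) → no.
Summing the matching environments: 2 + 5 = 7 matching atoms.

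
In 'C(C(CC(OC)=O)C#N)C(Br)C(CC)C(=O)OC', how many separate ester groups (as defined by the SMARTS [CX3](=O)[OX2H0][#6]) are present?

[CX3](=O)[OX2H0][#6] is the SMARTS for an ester: a carbonyl carbon bonded to an oxygen that is itself bonded to carbon (no H on that O).
The molecule carries 2 separate instances of a methyl-ester group (-C(=O)OCH3) meeting every constraint; each maps to a distinct set of atoms, giving 2 matches.

2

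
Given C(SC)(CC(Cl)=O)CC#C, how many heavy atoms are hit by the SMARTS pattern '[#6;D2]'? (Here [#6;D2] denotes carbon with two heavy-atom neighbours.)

The query [#6;D2] means: any carbon bonded to exactly two heavy atoms.
Check the 10 heavy atoms by environment: 3× C (D2) → match; 2× C (D3) → no; 1× S (D2) → no; 2× C (D1) → no; 1× O (D1) → no; 1× Cl (D1) → no.
That gives 3 matching atoms.

3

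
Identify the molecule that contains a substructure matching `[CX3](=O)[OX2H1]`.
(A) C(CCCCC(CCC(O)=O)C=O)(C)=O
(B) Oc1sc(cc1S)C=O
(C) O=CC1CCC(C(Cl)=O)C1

A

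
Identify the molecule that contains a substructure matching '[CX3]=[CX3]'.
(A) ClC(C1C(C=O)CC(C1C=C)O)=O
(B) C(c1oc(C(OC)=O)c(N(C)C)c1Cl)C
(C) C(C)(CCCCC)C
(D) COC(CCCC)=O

A

[CX3]=[CX3] describes a non-aromatic C=C double bond between two sp2 carbons (an alkene).
(A) contains a vinyl group (-CH=CH2), which satisfies every atom and bond constraint.
(B) has an ethyl group (-CH2CH3) but its C-C bond is a single bond between CX4 carbons, not CX3=CX3.
(C) has an ethyl group (-CH2CH3) but its C-C bond is a single bond between CX4 carbons, not CX3=CX3.
(D) has an ethyl group (-CH2CH3) but its C-C bond is a single bond between CX4 carbons, not CX3=CX3.
So the answer is (A).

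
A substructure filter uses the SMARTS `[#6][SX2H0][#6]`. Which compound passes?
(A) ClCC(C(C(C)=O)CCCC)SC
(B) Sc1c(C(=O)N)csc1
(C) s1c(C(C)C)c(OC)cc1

A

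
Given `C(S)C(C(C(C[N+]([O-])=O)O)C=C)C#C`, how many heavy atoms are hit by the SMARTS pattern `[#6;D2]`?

4

Check the 14 heavy atoms by environment: 4× C (D2) → match; 3× C (D3) → no; 1× S (D1) → no; 2× C (D1) → no; 2× O (D1) → no; 1× N (charge +1, D3) → no; 1× O (charge -1, D1) → no.
That gives 4 matching atoms.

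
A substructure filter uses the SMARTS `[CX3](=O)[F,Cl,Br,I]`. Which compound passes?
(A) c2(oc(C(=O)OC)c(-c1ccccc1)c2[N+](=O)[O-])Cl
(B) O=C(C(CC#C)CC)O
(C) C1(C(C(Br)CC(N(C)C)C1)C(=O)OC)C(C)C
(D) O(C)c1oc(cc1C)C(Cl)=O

[CX3](=O)[F,Cl,Br,I] describes a carbonyl carbon bonded to a halogen (an acyl halide).
(A) has a chloro substituent but the Cl is not on a carbonyl carbon.
(B) has a carboxylic acid group (-C(=O)OH) but the carbonyl is bonded to -OH, not to a halogen.
(C) has a methyl-ester group (-C(=O)OCH3) but the carbonyl is bonded to -O-C, not to a halogen.
(D) contains an acyl chloride (-C(=O)Cl), which satisfies every atom and bond constraint.
So the answer is (D).

D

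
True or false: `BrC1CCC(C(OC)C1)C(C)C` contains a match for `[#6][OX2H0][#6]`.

The pattern [#6][OX2H0][#6] describes an aliphatic oxygen bridging two carbons with no H on the oxygen — an ether.
The molecule carries a methoxy ether (-OCH3), whose atoms satisfy every constraint of the query, so the pattern matches.

True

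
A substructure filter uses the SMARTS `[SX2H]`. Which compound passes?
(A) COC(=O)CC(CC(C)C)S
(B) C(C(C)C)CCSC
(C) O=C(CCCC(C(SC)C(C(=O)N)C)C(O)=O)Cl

[SX2H] describes an aliphatic sulfur with two connections, one being H (a thiol).
(A) contains a thiol (-SH), which satisfies every atom and bond constraint.
(B) has a methylthio ether (-SCH3) but the sulfur has H0 (bonded to two carbons), not H1.
(C) has a methylthio ether (-SCH3) but the sulfur has H0 (bonded to two carbons), not H1.
So the answer is (A).

A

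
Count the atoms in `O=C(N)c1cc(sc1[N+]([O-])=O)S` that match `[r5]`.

5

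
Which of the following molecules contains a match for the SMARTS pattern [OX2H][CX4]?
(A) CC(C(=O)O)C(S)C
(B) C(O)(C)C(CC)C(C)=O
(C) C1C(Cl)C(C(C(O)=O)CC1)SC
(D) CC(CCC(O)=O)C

[OX2H][CX4] describes a hydroxyl oxygen bound to an sp3 (X4) carbon (an aliphatic alcohol).
(A) has a carboxylic acid group (-C(=O)OH) but the -OH is on a CX3 carbonyl carbon, not a CX4 carbon.
(B) contains a hydroxyl group (-OH), which satisfies every atom and bond constraint.
(C) has a carboxylic acid group (-C(=O)OH) but the -OH is on a CX3 carbonyl carbon, not a CX4 carbon.
(D) has a carboxylic acid group (-C(=O)OH) but the -OH is on a CX3 carbonyl carbon, not a CX4 carbon.
So the answer is (B).

B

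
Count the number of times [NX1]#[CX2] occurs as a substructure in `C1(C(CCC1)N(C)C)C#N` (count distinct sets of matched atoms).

[NX1]#[CX2] is the SMARTS for a nitrile: a nitrogen triple-bonded to a two-connected carbon.
Exactly one fragment in the molecule meets all constraints, giving 1 match.

1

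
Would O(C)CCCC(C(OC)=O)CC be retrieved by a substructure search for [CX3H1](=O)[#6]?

The pattern [CX3H1](=O)[#6] describes an sp2 carbon with one H, double-bonded to O and single-bonded to carbon — an aldehyde.
The closest candidate here is a methyl-ester group (-C(=O)OCH3), but the carbonyl carbon has H0, not H1. No other fragment satisfies the full query, so there is no match.

No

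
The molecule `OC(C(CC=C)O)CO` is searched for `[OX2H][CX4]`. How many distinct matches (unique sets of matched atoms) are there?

3

[OX2H][CX4] is the SMARTS for an aliphatic alcohol: a hydroxyl oxygen bound to an sp3 (X4) carbon.
The molecule carries 3 separate instances of a hydroxyl group (-OH) meeting every constraint; each maps to a distinct set of atoms, giving 3 matches.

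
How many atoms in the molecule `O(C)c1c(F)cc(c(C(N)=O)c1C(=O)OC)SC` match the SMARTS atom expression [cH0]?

The query [cH0] means: aromatic carbon with no attached hydrogen (substituted or ring-fusion).
Check the 18 heavy atoms by environment: 5× c (aromatic, H0) → match; 1× c (aromatic, H1) → no; 1× F (H0) → no; 1× S (H0) → no; 3× C (H3) → no; 2× C (H0) → no; 4× O (H0) → no; 1× N (H2) → no.
That gives 5 matching atoms.

5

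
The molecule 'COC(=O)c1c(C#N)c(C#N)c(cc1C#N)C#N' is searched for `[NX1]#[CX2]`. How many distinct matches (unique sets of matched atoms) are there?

4

[NX1]#[CX2] is the SMARTS for a nitrile: a nitrogen triple-bonded to a two-connected carbon.
The molecule carries 4 separate instances of a nitrile (-C#N) meeting every constraint; each maps to a distinct set of atoms, giving 4 matches.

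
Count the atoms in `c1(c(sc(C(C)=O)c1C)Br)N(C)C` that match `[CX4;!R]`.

The query [CX4;!R] means: aliphatic carbon with four total connections, not in a ring.
Check the 13 heavy atoms by environment: 1× s (aromatic, X2, in 5-ring) → no; 4× c (aromatic, X3, in 5-ring) → no; 1× N (X3, acyclic) → no; 4× C (X4, acyclic) → match; 1× C (X3, acyclic) → no; 1× O (X1, acyclic) → no; 1× Br (X1, acyclic) → no.
That gives 4 matching atoms.

4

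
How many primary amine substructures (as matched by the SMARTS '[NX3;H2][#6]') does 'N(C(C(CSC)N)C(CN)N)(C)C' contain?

3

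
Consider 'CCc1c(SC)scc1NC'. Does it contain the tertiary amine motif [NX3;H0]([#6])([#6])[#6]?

The pattern [NX3;H0]([#6])([#6])[#6] describes a trivalent nitrogen with no H, bonded to three carbons — a tertiary amine.
The closest candidate here is an N-methylamino group (-NHCH3), but the nitrogen still has one H (H1), not H0. No other fragment satisfies the full query, so there is no match.

No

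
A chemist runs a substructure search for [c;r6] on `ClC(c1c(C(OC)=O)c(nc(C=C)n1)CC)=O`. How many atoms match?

The query [c;r6] means: aromatic carbon that belongs to a six-membered ring.
Check the 17 heavy atoms by environment: 2× n (aromatic, in 6-ring) → no; 4× c (aromatic, in 6-ring) → match; 7× C (acyclic) → no; 3× O (acyclic) → no; 1× Cl (acyclic) → no.
That gives 4 matching atoms.

4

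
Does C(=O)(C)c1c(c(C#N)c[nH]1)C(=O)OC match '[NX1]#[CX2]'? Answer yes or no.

The pattern [NX1]#[CX2] describes a nitrogen triple-bonded to a two-connected carbon — a nitrile.
The molecule carries a nitrile (-C#N), whose atoms satisfy every constraint of the query, so the pattern matches.

Yes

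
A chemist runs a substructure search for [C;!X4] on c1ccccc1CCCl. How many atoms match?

0

The query [C;!X4] means: aliphatic carbon that does not have four total connections.
Check the 9 heavy atoms by environment: 2× C (X4) → no; 6× c (aromatic, X3) → no; 1× Cl (X1) → no.
No environment satisfies the query, so 0 matching atoms.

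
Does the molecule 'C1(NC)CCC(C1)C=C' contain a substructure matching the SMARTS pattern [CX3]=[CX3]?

Yes

The pattern [CX3]=[CX3] describes a non-aromatic C=C double bond between two sp2 carbons — an alkene.
The molecule carries a vinyl group (-CH=CH2), whose atoms satisfy every constraint of the query, so the pattern matches.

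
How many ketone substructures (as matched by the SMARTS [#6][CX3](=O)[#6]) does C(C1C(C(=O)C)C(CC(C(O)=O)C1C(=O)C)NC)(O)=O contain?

2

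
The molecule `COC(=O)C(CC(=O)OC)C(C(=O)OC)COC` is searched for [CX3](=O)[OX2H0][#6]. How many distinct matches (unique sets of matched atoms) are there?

3

[CX3](=O)[OX2H0][#6] is the SMARTS for an ester: a carbonyl carbon bonded to an oxygen that is itself bonded to carbon (no H on that O).
The molecule carries 3 separate instances of a methyl-ester group (-C(=O)OCH3) meeting every constraint; each maps to a distinct set of atoms, giving 3 matches.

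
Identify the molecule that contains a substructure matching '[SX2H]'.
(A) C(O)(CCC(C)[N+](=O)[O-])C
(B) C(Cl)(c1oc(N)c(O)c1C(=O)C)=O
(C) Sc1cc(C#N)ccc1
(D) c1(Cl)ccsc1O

C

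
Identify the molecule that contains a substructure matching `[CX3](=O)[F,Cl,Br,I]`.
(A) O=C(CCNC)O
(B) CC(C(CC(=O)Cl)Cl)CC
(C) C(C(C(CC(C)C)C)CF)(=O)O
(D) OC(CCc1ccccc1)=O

[CX3](=O)[F,Cl,Br,I] describes a carbonyl carbon bonded to a halogen (an acyl halide).
(A) has a carboxylic acid group (-C(=O)OH) but the carbonyl is bonded to -OH, not to a halogen.
(B) contains an acyl chloride (-C(=O)Cl), which satisfies every atom and bond constraint.
(C) has a carboxylic acid group (-C(=O)OH) but the carbonyl is bonded to -OH, not to a halogen.
(D) has a carboxylic acid group (-C(=O)OH) but the carbonyl is bonded to -OH, not to a halogen.
So the answer is (B).

B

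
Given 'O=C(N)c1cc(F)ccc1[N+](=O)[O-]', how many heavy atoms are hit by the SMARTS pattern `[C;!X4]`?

Check the 13 heavy atoms by environment: 6× c (aromatic, X3) → no; 1× F (X1) → no; 1× C (X3) → match; 2× O (X1) → no; 1× N (X3) → no; 1× N (charge +1, X3) → no; 1× O (charge -1, X1) → no.
That gives 1 matching atom.

1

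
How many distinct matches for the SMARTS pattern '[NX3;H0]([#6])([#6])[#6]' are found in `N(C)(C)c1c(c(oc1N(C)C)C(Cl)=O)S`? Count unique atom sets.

[NX3;H0]([#6])([#6])[#6] is the SMARTS for a tertiary amine: a trivalent nitrogen with no H, bonded to three carbons.
The molecule carries 2 separate instances of a dimethylamino group (-N(CH3)2) meeting every constraint; each maps to a distinct set of atoms, giving 2 matches.

2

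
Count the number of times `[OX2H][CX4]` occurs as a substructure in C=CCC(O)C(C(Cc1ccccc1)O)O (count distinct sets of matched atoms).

3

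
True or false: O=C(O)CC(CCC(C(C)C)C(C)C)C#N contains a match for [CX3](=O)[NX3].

False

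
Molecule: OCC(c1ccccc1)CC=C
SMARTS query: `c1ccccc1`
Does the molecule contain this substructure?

Yes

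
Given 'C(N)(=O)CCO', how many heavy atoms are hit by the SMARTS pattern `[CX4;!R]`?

The query [CX4;!R] means: aliphatic carbon with four total connections, not in a ring.
Check the 6 heavy atoms by environment: 2× C (X4, acyclic) → match; 1× C (X3, acyclic) → no; 1× O (X1, acyclic) → no; 1× N (X3, acyclic) → no; 1× O (X2, acyclic) → no.
That gives 2 matching atoms.

2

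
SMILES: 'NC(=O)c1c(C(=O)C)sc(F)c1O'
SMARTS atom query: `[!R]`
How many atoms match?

The query [!R] means: !R matches any atom not in a ring.
Check the 13 heavy atoms by environment: 1× s (aromatic, in 5-ring) → no; 4× c (aromatic, in 5-ring) → no; 3× C (acyclic) → match; 3× O (acyclic) → match; 1× F (acyclic) → match; 1× N (acyclic) → match.
Summing the matching environments: 3 + 3 + 1 + 1 = 8 matching atoms.

8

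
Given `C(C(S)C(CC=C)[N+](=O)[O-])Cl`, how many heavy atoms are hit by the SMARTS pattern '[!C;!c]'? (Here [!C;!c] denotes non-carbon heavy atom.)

The query [!C;!c] means: neither aliphatic nor aromatic carbon — same as [!#6].
Check the 11 heavy atoms by environment: 6× C → no; 1× Cl → match; 1× N (charge +1) → match; 1× O (charge -1) → match; 1× O → match; 1× S → match.
Summing the matching environments: 1 + 1 + 1 + 1 + 1 = 5 matching atoms.

5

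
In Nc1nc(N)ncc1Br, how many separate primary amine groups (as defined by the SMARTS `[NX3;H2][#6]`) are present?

2

[NX3;H2][#6] is the SMARTS for a primary amine: a trivalent nitrogen with two H attached to carbon.
The molecule carries 2 separate instances of a primary amino group (-NH2) meeting every constraint; each maps to a distinct set of atoms, giving 2 matches.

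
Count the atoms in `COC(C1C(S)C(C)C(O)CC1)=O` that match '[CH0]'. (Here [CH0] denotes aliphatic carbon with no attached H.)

1

The query [CH0] means: aliphatic carbon with no attached hydrogen.
Check the 13 heavy atoms by environment: 4× C (H1) → no; 2× C (H2) → no; 1× O (H1) → no; 2× C (H3) → no; 1× S (H1) → no; 1× C (H0) → match; 2× O (H0) → no.
That gives 1 matching atom.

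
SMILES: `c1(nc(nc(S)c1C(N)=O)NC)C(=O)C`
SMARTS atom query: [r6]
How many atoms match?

6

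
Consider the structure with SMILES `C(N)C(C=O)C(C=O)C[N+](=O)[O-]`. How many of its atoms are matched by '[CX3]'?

2

The query [CX3] means: C with X3: aliphatic carbon with exactly 3 total connections.
Check the 12 heavy atoms by environment: 4× C (X4) → no; 2× C (X3) → match; 3× O (X1) → no; 1× N (charge +1, X3) → no; 1× O (charge -1, X1) → no; 1× N (X3) → no.
That gives 2 matching atoms.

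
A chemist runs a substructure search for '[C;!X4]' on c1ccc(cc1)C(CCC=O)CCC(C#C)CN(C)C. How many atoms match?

The query [C;!X4] means: aliphatic carbon that does not have four total connections.
Check the 20 heavy atoms by environment: 9× C (X4) → no; 6× c (aromatic, X3) → no; 1× C (X3) → match; 1× O (X1) → no; 1× N (X3) → no; 2× C (X2) → match.
Summing the matching environments: 1 + 2 = 3 matching atoms.

3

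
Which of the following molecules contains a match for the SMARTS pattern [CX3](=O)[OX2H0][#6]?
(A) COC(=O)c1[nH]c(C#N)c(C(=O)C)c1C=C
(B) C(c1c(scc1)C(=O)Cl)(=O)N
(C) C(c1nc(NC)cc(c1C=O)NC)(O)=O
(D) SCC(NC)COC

[CX3](=O)[OX2H0][#6] describes a carbonyl carbon bonded to an oxygen that is itself bonded to carbon (no H on that O) (an ester).
(A) contains a methyl-ester group (-C(=O)OCH3), which satisfies every atom and bond constraint.
(B) has a primary amide (-C(=O)NH2) but the carbonyl is bonded to N, not to an O-C linkage.
(C) has a carboxylic acid group (-C(=O)OH) but the singly-bonded O carries H (OX2H1, not H0).
(D) has a methoxy ether (-OCH3) but the ether oxygen is not adjacent to a C=O carbon.
So the answer is (A).

A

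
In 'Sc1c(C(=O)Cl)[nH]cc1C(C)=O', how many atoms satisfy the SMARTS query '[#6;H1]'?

1

The query [#6;H1] means: any carbon bearing exactly one hydrogen.
Check the 12 heavy atoms by environment: 1× n (aromatic, H1) → no; 3× c (aromatic, H0) → no; 1× c (aromatic, H1) → match; 2× C (H0) → no; 2× O (H0) → no; 1× Cl (H0) → no; 1× C (H3) → no; 1× S (H1) → no.
That gives 1 matching atom.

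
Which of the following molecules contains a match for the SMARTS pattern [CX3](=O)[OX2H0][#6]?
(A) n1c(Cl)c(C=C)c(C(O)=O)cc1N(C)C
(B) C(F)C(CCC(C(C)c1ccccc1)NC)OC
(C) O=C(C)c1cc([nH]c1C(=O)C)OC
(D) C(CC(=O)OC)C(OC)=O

[CX3](=O)[OX2H0][#6] describes a carbonyl carbon bonded to an oxygen that is itself bonded to carbon (no H on that O) (an ester).
(A) has a carboxylic acid group (-C(=O)OH) but the singly-bonded O carries H (OX2H1, not H0).
(B) has a methoxy ether (-OCH3) but the ether oxygen is not adjacent to a C=O carbon.
(C) has a methoxy ether (-OCH3) but the ether oxygen is not adjacent to a C=O carbon.
(D) contains a methyl-ester group (-C(=O)OCH3), which satisfies every atom and bond constraint.
So the answer is (D).

D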